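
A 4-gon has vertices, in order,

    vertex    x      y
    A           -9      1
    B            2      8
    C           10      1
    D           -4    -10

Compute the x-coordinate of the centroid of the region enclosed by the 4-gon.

-2/9

Apply the shoelace (surveyor's) formula. First the cross-terms c_i = x_i·y_{i+1} − x_{i+1}·y_i:
  -74, -78, -96, -94  ⇒  2A = -342, A = -171.
Then Σ (x_i + x_{i+1})·c_i = 228, so x̄ = 228 / (6·(-171)) = -2/9.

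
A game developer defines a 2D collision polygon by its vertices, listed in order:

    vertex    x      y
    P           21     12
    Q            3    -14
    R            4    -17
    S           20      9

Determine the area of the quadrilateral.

Σ = (-330) + (5) + (376) + (51) = 102
Area = |Σ|/2 = 51.

51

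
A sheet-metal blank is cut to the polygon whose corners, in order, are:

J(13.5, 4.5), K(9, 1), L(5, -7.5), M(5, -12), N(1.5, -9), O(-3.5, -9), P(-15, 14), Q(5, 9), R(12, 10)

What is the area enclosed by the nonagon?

361

Apply the shoelace formula: 2A = Σ (x_i·y_{i+1} − x_{i+1}·y_i), indices taken mod 9.
Σ = (-27) + (-72.5) + (-22.5) + (-27) + (-45) + (-184) + (-205) + (-58) + (-81) = -722
Area = |Σ|/2 = 361.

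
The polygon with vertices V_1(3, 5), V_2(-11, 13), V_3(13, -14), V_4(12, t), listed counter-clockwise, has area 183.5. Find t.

6

The doubled signed area Σ (x_i y_{i+1} − x_{i+1} y_i) is linear in t.
With t=0 it equals 307; the coefficient of t is 10 (from the two edges through V_4).
So 10·t + 307 = 2·183.5 = 367 ⇒ t = 6.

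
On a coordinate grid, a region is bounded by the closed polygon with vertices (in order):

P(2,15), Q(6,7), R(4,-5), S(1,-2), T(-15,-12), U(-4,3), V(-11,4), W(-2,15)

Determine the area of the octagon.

236

Apply the surveyor's formula: 2A = Σ (x_i·y_{i+1} − x_{i+1}·y_i), indices taken mod 8.
Cross-terms: -76, -58, -3, -42, -93, 17, -157, -60  ⇒  Σ = -472
Area = |Σ|/2 = 236.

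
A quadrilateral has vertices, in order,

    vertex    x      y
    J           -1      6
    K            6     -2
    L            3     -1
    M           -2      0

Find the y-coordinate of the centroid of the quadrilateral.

103/72

Apply Gauss's area formula. First the cross-terms c_i = x_i·y_{i+1} − x_{i+1}·y_i:
  -34, 0, -2, -12  ⇒  2A = -48, A = -24.
Then Σ (y_i + y_{i+1})·c_i = -206, so ȳ = -206 / (6·(-24)) = 103/72.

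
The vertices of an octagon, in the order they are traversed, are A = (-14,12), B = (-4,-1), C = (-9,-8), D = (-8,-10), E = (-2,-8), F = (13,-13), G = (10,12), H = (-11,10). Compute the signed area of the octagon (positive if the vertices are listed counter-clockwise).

Cross-terms: 62, 23, 26, 44, 130, 286, 232, 8  ⇒  Σ = 811
Signed area = Σ/2 = 405.5 (positive ⇒ counter-clockwise traversal).

405.5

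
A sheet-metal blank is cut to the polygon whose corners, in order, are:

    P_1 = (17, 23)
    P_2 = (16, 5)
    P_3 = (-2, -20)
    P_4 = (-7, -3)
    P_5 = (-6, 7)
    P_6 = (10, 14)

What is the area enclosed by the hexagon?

478

P_1→P_2: (17)(5) − (16)(23) = -283
P_2→P_3: (16)(-20) − (-2)(5) = -310
P_3→P_4: (-2)(-3) − (-7)(-20) = -134
P_4→P_5: (-7)(7) − (-6)(-3) = -67
P_5→P_6: (-6)(14) − (10)(7) = -154
P_6→P_1: (10)(23) − (17)(14) = -8
Σ = -956
Area = |Σ|/2 = 478.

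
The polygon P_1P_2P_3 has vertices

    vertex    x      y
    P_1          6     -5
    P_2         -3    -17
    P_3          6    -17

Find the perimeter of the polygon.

|P_1P_2| = √((-9)² + (-12)²) = √225 = 15
|P_2P_3| = √((9)² + (0)²) = √81 = 9
|P_3P_1| = √((0)² + (12)²) = √144 = 12
Perimeter = 15 + 9 + 12 = 36.

36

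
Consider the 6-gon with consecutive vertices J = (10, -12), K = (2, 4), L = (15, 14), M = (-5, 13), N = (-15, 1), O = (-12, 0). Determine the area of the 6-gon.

Apply Gauss's area formula: 2A = Σ (x_i·y_{i+1} − x_{i+1}·y_i), indices taken mod 6.
Σ = (64) + (-32) + (265) + (190) + (12) + (144) = 643
Area = |Σ|/2 = 321.5.

321.5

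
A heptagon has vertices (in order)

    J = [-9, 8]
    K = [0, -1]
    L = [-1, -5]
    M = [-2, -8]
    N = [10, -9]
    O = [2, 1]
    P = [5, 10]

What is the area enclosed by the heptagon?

Apply the surveyor's formula: 2A = Σ (x_i·y_{i+1} − x_{i+1}·y_i), indices taken mod 7.
Σ = (9) + (-1) + (-2) + (98) + (28) + (15) + (130) = 277
Area = |Σ|/2 = 138.5.

138.5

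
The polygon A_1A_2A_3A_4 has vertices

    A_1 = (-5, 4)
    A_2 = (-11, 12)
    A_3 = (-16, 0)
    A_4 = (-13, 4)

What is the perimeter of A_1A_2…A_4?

36

|A_1A_2| = √((-6)² + (8)²) = √100 = 10
|A_2A_3| = √((-5)² + (-12)²) = √169 = 13
|A_3A_4| = √((3)² + (4)²) = √25 = 5
|A_4A_1| = √((8)² + (0)²) = √64 = 8
Perimeter = 10 + 13 + 5 + 8 = 36.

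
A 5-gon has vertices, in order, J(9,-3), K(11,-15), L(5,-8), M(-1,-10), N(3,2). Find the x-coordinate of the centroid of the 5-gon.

229/43

Apply the shoelace formula. First the cross-terms c_i = x_i·y_{i+1} − x_{i+1}·y_i:
  -102, -13, -58, 28, -27  ⇒  2A = -172, A = -86.
Then Σ (x_i + x_{i+1})·c_i = -2748, so x̄ = -2748 / (6·(-86)) = 229/43.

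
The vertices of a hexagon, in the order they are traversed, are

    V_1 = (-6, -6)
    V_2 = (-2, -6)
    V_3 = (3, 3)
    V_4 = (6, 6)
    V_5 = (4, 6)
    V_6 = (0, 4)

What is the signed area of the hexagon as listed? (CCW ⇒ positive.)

Σ = (24) + (12) + (0) + (12) + (16) + (24) = 88
Signed area = Σ/2 = 44 (positive ⇒ counter-clockwise traversal).

44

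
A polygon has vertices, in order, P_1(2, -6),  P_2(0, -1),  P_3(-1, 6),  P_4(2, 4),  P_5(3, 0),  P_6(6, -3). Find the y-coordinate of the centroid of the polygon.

Apply the surveyor's formula. First the cross-terms c_i = x_i·y_{i+1} − x_{i+1}·y_i:
  -2, -1, -16, -12, -9, -30  ⇒  2A = -70, A = -35.
Then Σ (y_i + y_{i+1})·c_i = 98, so ȳ = 98 / (6·(-35)) = -7/15.

-7/15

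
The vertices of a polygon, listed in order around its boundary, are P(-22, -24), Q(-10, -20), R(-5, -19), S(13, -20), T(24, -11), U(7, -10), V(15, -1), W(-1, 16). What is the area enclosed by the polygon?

784.5

Apply the shoelace (surveyor's) formula: 2A = Σ (x_i·y_{i+1} − x_{i+1}·y_i), indices taken mod 8.
Σ = (200) + (90) + (347) + (337) + (-163) + (143) + (239) + (376) = 1569
Area = |Σ|/2 = 784.5.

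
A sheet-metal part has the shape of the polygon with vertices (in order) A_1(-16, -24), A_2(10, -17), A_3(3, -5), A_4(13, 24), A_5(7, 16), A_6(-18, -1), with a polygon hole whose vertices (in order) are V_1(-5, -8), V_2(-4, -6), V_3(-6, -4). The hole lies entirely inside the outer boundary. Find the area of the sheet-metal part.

690.5

Outer boundary:
Apply the shoelace formula: 2A = Σ (x_i·y_{i+1} − x_{i+1}·y_i), indices taken mod 6.
Σ = (512) + (1) + (137) + (40) + (281) + (416) = 1387
Area = |Σ|/2 = 693.5.
Hole:
Apply the shoelace (surveyor's) formula: 2A = Σ (x_i·y_{i+1} − x_{i+1}·y_i), indices taken mod 3.
Σ = (-2) + (-20) + (28) = 6
Area = |Σ|/2 = 3.
Net area = 693.5 − 3 = 690.5.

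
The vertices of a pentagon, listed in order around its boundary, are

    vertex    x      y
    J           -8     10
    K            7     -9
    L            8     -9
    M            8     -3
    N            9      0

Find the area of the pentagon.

Apply Gauss's area formula: 2A = Σ (x_i·y_{i+1} − x_{i+1}·y_i), indices taken mod 5.
Σ = (2) + (9) + (48) + (27) + (90) = 176
Area = |Σ|/2 = 88.

88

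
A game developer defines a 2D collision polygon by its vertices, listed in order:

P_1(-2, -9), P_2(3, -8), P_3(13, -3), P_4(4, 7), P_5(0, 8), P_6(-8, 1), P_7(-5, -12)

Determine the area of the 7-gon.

229.5

P_1→P_2: (-2)(-8) − (3)(-9) = 43
P_2→P_3: (3)(-3) − (13)(-8) = 95
P_3→P_4: (13)(7) − (4)(-3) = 103
P_4→P_5: (4)(8) − (0)(7) = 32
P_5→P_6: (0)(1) − (-8)(8) = 64
P_6→P_7: (-8)(-12) − (-5)(1) = 101
P_7→P_1: (-5)(-9) − (-2)(-12) = 21
Σ = 459
Area = |Σ|/2 = 229.5.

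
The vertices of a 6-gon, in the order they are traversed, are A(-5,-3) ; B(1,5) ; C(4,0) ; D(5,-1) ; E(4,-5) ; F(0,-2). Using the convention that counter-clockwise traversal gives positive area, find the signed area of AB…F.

Σ = (-22) + (-20) + (-4) + (-21) + (-8) + (-10) = -85
Signed area = Σ/2 = -42.5 (negative ⇒ clockwise traversal).

-42.5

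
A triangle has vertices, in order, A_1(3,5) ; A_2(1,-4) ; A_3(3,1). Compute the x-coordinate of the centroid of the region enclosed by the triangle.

7/3

Apply the shoelace formula. First the cross-terms c_i = x_i·y_{i+1} − x_{i+1}·y_i:
  -17, 13, 12  ⇒  2A = 8, A = 4.
Then Σ (x_i + x_{i+1})·c_i = 56, so x̄ = 56 / (6·4) = 7/3.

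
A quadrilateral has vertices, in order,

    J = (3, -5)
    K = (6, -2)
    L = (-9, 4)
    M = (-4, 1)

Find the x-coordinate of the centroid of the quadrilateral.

5/9

Apply the shoelace formula. First the cross-terms c_i = x_i·y_{i+1} − x_{i+1}·y_i:
  24, 6, 7, 17  ⇒  2A = 54, A = 27.
Then Σ (x_i + x_{i+1})·c_i = 90, so x̄ = 90 / (6·27) = 5/9.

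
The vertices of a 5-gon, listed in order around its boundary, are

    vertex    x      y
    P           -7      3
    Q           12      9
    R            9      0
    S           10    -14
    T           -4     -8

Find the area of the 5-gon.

255

Σ = (-99) + (-81) + (-126) + (-136) + (-68) = -510
Area = |Σ|/2 = 255.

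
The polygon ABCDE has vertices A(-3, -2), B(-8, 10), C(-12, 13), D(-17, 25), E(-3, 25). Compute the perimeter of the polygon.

|AB| = √((-5)² + (12)²) = √169 = 13
|BC| = √((-4)² + (3)²) = √25 = 5
|CD| = √((-5)² + (12)²) = √169 = 13
|DE| = √((14)² + (0)²) = √196 = 14
|EA| = √((0)² + (-27)²) = √729 = 27
Perimeter = 13 + 5 + 13 + 14 + 27 = 72.

72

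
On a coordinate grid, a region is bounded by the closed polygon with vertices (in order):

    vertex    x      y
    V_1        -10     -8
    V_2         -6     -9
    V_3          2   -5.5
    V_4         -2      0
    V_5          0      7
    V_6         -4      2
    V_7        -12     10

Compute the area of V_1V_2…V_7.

Cross-terms: 42, 51, -11, -14, 28, -16, 196  ⇒  Σ = 276
Area = |Σ|/2 = 138.

138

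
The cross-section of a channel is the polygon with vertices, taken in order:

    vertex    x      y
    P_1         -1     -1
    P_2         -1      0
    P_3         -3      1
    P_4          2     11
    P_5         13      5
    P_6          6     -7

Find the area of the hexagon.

P_1→P_2: (-1)(0) − (-1)(-1) = -1
P_2→P_3: (-1)(1) − (-3)(0) = -1
P_3→P_4: (-3)(11) − (2)(1) = -35
P_4→P_5: (2)(5) − (13)(11) = -133
P_5→P_6: (13)(-7) − (6)(5) = -121
P_6→P_1: (6)(-1) − (-1)(-7) = -13
Σ = -304
Area = |Σ|/2 = 152.

152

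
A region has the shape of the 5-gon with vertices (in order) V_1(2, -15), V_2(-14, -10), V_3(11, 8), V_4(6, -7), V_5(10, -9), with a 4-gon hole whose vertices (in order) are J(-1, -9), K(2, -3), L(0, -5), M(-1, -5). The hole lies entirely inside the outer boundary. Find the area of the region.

231.5

Outer boundary:
Apply the shoelace (surveyor's) formula: 2A = Σ (x_i·y_{i+1} − x_{i+1}·y_i), indices taken mod 5.
V_1→V_2: (2)(-10) − (-14)(-15) = -230
V_2→V_3: (-14)(8) − (11)(-10) = -2
V_3→V_4: (11)(-7) − (6)(8) = -125
V_4→V_5: (6)(-9) − (10)(-7) = 16
V_5→V_1: (10)(-15) − (2)(-9) = -132
Σ = -473
Area = |Σ|/2 = 236.5.
Hole:
Σ = (21) + (-10) + (-5) + (4) = 10
Area = |Σ|/2 = 5.
Net area = 236.5 − 5 = 231.5.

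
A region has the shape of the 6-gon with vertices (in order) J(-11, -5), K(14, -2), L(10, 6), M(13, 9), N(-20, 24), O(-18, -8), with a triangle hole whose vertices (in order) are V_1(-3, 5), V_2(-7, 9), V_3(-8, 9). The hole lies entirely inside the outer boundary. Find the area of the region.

Outer boundary:
Apply Gauss's area formula: 2A = Σ (x_i·y_{i+1} − x_{i+1}·y_i), indices taken mod 6.
Σ = (92) + (104) + (12) + (492) + (592) + (2) = 1294
Area = |Σ|/2 = 647.
Hole:
Σ = (8) + (9) + (-13) = 4
Area = |Σ|/2 = 2.
Net area = 647 − 2 = 645.

645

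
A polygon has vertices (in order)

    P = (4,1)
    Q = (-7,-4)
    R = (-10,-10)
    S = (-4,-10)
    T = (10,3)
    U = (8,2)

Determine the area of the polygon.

82.5

Apply Gauss's area formula: 2A = Σ (x_i·y_{i+1} − x_{i+1}·y_i), indices taken mod 6.
Σ = (-9) + (30) + (60) + (88) + (-4) + (0) = 165
Area = |Σ|/2 = 82.5.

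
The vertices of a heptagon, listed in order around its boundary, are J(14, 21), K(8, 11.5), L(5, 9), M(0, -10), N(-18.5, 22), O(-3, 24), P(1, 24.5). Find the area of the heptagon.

512.5

Apply Gauss's area formula: 2A = Σ (x_i·y_{i+1} − x_{i+1}·y_i), indices taken mod 7.
Cross-terms: -7, 14.5, -50, -185, -378, -97.5, -322  ⇒  Σ = -1025
Area = |Σ|/2 = 512.5.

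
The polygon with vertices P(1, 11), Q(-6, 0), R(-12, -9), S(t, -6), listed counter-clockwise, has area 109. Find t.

1

Write out the shoelace sum; only the two edges meeting at S involve t:
2·Area = [((-12)·(-6) − t·(-9)) + (t·11 − 1·(-6))] + 120
       = 20·t + 198 = 218
⇒ t = 1.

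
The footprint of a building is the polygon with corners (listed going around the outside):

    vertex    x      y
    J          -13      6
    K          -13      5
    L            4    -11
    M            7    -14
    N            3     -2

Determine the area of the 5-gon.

Apply the shoelace formula: 2A = Σ (x_i·y_{i+1} − x_{i+1}·y_i), indices taken mod 5.
Σ = (13) + (123) + (21) + (28) + (-8) = 177
Area = |Σ|/2 = 88.5.

88.5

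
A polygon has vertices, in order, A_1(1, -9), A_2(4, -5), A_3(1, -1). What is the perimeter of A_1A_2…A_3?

|A_1A_2| = √((3)² + (4)²) = √25 = 5
|A_2A_3| = √((-3)² + (4)²) = √25 = 5
|A_3A_1| = √((0)² + (-8)²) = √64 = 8
Perimeter = 5 + 5 + 8 = 18.

18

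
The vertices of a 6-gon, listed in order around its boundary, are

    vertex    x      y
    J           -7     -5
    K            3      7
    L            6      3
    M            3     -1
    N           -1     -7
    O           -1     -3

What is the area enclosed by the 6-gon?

62

Σ = (-34) + (-33) + (-15) + (-22) + (-4) + (-16) = -124
Area = |Σ|/2 = 62.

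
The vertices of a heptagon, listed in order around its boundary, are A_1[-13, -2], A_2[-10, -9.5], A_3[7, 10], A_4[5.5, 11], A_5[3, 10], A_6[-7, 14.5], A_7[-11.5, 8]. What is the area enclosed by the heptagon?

232.625

Apply the shoelace formula: 2A = Σ (x_i·y_{i+1} − x_{i+1}·y_i), indices taken mod 7.
A_1→A_2: (-13)(-9.5) − (-10)(-2) = 103.5
A_2→A_3: (-10)(10) − (7)(-9.5) = -33.5
A_3→A_4: (7)(11) − (5.5)(10) = 22
A_4→A_5: (5.5)(10) − (3)(11) = 22
A_5→A_6: (3)(14.5) − (-7)(10) = 113.5
A_6→A_7: (-7)(8) − (-11.5)(14.5) = 110.75
A_7→A_1: (-11.5)(-2) − (-13)(8) = 127
Σ = 465.25
Area = |Σ|/2 = 232.625.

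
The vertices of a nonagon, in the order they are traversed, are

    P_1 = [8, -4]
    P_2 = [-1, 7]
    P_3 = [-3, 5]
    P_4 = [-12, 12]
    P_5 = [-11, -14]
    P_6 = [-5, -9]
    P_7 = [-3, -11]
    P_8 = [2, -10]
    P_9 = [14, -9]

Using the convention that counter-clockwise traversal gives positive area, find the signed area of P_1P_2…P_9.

319.5

Apply the surveyor's formula: 2A = Σ (x_i·y_{i+1} − x_{i+1}·y_i), indices taken mod 9.
P_1→P_2: (8)(7) − (-1)(-4) = 52
P_2→P_3: (-1)(5) − (-3)(7) = 16
P_3→P_4: (-3)(12) − (-12)(5) = 24
P_4→P_5: (-12)(-14) − (-11)(12) = 300
P_5→P_6: (-11)(-9) − (-5)(-14) = 29
P_6→P_7: (-5)(-11) − (-3)(-9) = 28
P_7→P_8: (-3)(-10) − (2)(-11) = 52
P_8→P_9: (2)(-9) − (14)(-10) = 122
P_9→P_1: (14)(-4) − (8)(-9) = 16
Σ = 639
Signed area = Σ/2 = 319.5 (positive ⇒ counter-clockwise traversal).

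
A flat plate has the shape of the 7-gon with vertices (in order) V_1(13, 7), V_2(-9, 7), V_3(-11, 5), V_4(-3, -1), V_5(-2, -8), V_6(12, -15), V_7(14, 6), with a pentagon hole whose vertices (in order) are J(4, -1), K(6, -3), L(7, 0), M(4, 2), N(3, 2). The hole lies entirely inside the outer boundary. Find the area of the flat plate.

321

Outer boundary:
Apply the surveyor's formula: 2A = Σ (x_i·y_{i+1} − x_{i+1}·y_i), indices taken mod 7.
Σ = (154) + (32) + (26) + (22) + (126) + (282) + (20) = 662
Area = |Σ|/2 = 331.
Hole:
Apply Gauss's area formula: 2A = Σ (x_i·y_{i+1} − x_{i+1}·y_i), indices taken mod 5.
J→K: (4)(-3) − (6)(-1) = -6
K→L: (6)(0) − (7)(-3) = 21
L→M: (7)(2) − (4)(0) = 14
M→N: (4)(2) − (3)(2) = 2
N→J: (3)(-1) − (4)(2) = -11
Σ = 20
Area = |Σ|/2 = 10.
Net area = 331 − 10 = 321.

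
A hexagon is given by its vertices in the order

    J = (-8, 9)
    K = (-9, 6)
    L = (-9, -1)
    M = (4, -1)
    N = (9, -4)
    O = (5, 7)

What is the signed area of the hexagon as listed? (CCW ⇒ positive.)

Apply Gauss's area formula: 2A = Σ (x_i·y_{i+1} − x_{i+1}·y_i), indices taken mod 6.
J→K: (-8)(6) − (-9)(9) = 33
K→L: (-9)(-1) − (-9)(6) = 63
L→M: (-9)(-1) − (4)(-1) = 13
M→N: (4)(-4) − (9)(-1) = -7
N→O: (9)(7) − (5)(-4) = 83
O→J: (5)(9) − (-8)(7) = 101
Σ = 286
Signed area = Σ/2 = 143 (positive ⇒ counter-clockwise traversal).

143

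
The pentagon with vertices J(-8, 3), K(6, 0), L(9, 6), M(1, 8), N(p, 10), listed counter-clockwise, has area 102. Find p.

-6

Write out the shoelace sum; only the two edges meeting at N involve p:
2·Area = [(1·10 − p·8) + (p·3 − (-8)·10)] + 84
       = -5·p + 174 = 204
⇒ p = -6.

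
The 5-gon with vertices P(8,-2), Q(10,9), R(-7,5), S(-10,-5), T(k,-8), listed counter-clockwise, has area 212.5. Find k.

-3

Write out the shoelace sum; only the two edges meeting at T involve k:
2·Area = [((-10)·(-8) − k·(-5)) + (k·(-2) − 8·(-8))] + 290
       = 3·k + 434 = 425
⇒ k = -3.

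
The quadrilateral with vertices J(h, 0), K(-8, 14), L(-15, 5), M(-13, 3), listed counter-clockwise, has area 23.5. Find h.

-13

The doubled signed area Σ (x_i y_{i+1} − x_{i+1} y_i) is linear in h.
With h=0 it equals 190; the coefficient of h is 11 (from the two edges through J).
So 11·h + 190 = 2·23.5 = 47 ⇒ h = -13.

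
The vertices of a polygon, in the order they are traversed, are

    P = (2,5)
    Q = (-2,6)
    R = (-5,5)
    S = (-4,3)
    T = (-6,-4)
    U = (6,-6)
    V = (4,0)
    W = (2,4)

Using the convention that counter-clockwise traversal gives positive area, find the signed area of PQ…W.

91.5

Apply Gauss's area formula: 2A = Σ (x_i·y_{i+1} − x_{i+1}·y_i), indices taken mod 8.
P→Q: (2)(6) − (-2)(5) = 22
Q→R: (-2)(5) − (-5)(6) = 20
R→S: (-5)(3) − (-4)(5) = 5
S→T: (-4)(-4) − (-6)(3) = 34
T→U: (-6)(-6) − (6)(-4) = 60
U→V: (6)(0) − (4)(-6) = 24
V→W: (4)(4) − (2)(0) = 16
W→P: (2)(5) − (2)(4) = 2
Σ = 183
Signed area = Σ/2 = 91.5 (positive ⇒ counter-clockwise traversal).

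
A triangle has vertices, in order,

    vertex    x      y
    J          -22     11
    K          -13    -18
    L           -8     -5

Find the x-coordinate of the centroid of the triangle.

Apply Gauss's area formula. First the cross-terms c_i = x_i·y_{i+1} − x_{i+1}·y_i:
  539, -79, -198  ⇒  2A = 262, A = 131.
Then Σ (x_i + x_{i+1})·c_i = -11266, so x̄ = -11266 / (6·131) = -43/3.

-43/3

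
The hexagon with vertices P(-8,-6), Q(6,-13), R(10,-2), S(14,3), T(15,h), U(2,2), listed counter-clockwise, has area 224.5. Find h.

Write out the shoelace sum; only the two edges meeting at T involve h:
2·Area = [(14·h − 15·3) + (15·2 − 2·h)] + 320
       = 12·h + 305 = 449
⇒ h = 12.

12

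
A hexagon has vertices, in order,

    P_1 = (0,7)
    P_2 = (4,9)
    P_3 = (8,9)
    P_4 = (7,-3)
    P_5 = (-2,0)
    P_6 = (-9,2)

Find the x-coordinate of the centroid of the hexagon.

Apply Gauss's area formula. First the cross-terms c_i = x_i·y_{i+1} − x_{i+1}·y_i:
  -28, -36, -87, -6, -4, -63  ⇒  2A = -224, A = -112.
Then Σ (x_i + x_{i+1})·c_i = -1268, so x̄ = -1268 / (6·(-112)) = 317/168.

317/168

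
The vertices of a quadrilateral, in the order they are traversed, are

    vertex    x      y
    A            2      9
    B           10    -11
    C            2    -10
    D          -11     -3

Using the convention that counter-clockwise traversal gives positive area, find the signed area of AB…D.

Apply Gauss's area formula: 2A = Σ (x_i·y_{i+1} − x_{i+1}·y_i), indices taken mod 4.
Σ = (-112) + (-78) + (-116) + (-93) = -399
Signed area = Σ/2 = -199.5 (negative ⇒ clockwise traversal).

-199.5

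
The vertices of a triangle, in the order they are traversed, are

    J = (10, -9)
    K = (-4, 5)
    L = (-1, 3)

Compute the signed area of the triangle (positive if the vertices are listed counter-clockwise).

Σ = (14) + (-7) + (-21) = -14
Signed area = Σ/2 = -7 (negative ⇒ clockwise traversal).

-7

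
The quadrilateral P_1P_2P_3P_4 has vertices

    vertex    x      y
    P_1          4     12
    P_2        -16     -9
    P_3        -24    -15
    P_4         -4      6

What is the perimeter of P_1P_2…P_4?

78

|P_1P_2| = √((-20)² + (-21)²) = √841 = 29
|P_2P_3| = √((-8)² + (-6)²) = √100 = 10
|P_3P_4| = √((20)² + (21)²) = √841 = 29
|P_4P_1| = √((8)² + (6)²) = √100 = 10
Perimeter = 29 + 10 + 29 + 10 = 78.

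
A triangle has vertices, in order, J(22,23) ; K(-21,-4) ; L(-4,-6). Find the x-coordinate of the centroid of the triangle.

-1

Apply the surveyor's formula. First the cross-terms c_i = x_i·y_{i+1} − x_{i+1}·y_i:
  395, 110, 40  ⇒  2A = 545, A = 272.5.
Then Σ (x_i + x_{i+1})·c_i = -1635, so x̄ = -1635 / (6·272.5) = -1.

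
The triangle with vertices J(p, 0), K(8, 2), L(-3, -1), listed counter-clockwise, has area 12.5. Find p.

9

Write out the shoelace sum; only the two edges meeting at J involve p:
2·Area = [((-3)·0 − p·(-1)) + (p·2 − 8·0)] + -2
       = 3·p + -2 = 25
⇒ p = 9.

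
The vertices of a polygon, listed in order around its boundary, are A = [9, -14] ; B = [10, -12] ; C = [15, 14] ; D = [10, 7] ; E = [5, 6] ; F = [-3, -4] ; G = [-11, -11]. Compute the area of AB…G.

291

Apply the shoelace formula: 2A = Σ (x_i·y_{i+1} − x_{i+1}·y_i), indices taken mod 7.
Σ = (32) + (320) + (-35) + (25) + (-2) + (-11) + (253) = 582
Area = |Σ|/2 = 291.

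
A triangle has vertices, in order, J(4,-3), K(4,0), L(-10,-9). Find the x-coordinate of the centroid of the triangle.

Apply the surveyor's formula. First the cross-terms c_i = x_i·y_{i+1} − x_{i+1}·y_i:
  12, -36, 66  ⇒  2A = 42, A = 21.
Then Σ (x_i + x_{i+1})·c_i = -84, so x̄ = -84 / (6·21) = -2/3.

-2/3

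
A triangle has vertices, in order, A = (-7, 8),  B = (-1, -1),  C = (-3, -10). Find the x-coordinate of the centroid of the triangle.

-11/3

Apply the shoelace formula. First the cross-terms c_i = x_i·y_{i+1} − x_{i+1}·y_i:
  15, 7, -94  ⇒  2A = -72, A = -36.
Then Σ (x_i + x_{i+1})·c_i = 792, so x̄ = 792 / (6·(-36)) = -11/3.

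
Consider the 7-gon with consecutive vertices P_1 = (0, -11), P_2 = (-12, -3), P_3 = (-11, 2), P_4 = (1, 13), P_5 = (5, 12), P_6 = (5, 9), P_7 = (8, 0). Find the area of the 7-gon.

Σ = (-132) + (-57) + (-145) + (-53) + (-15) + (-72) + (-88) = -562
Area = |Σ|/2 = 281.

281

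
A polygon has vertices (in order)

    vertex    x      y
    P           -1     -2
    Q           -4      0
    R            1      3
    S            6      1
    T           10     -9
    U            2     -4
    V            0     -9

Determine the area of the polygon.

75

Apply the shoelace (surveyor's) formula: 2A = Σ (x_i·y_{i+1} − x_{i+1}·y_i), indices taken mod 7.
P→Q: (-1)(0) − (-4)(-2) = -8
Q→R: (-4)(3) − (1)(0) = -12
R→S: (1)(1) − (6)(3) = -17
S→T: (6)(-9) − (10)(1) = -64
T→U: (10)(-4) − (2)(-9) = -22
U→V: (2)(-9) − (0)(-4) = -18
V→P: (0)(-2) − (-1)(-9) = -9
Σ = -150
Area = |Σ|/2 = 75.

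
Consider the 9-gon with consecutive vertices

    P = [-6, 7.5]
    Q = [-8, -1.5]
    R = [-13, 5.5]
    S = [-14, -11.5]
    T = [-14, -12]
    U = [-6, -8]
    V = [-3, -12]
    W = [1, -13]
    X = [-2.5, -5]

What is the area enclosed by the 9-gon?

145.875

Apply the shoelace (surveyor's) formula: 2A = Σ (x_i·y_{i+1} − x_{i+1}·y_i), indices taken mod 9.
Σ = (69) + (-63.5) + (226.5) + (7) + (40) + (48) + (51) + (-37.5) + (-48.75) = 291.75
Area = |Σ|/2 = 145.875.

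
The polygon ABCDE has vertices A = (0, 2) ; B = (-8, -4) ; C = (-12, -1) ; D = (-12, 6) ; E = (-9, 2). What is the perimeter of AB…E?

36

|AB| = √((-8)² + (-6)²) = √100 = 10
|BC| = √((-4)² + (3)²) = √25 = 5
|CD| = √((0)² + (7)²) = √49 = 7
|DE| = √((3)² + (-4)²) = √25 = 5
|EA| = √((9)² + (0)²) = √81 = 9
Perimeter = 10 + 5 + 7 + 5 + 9 = 36.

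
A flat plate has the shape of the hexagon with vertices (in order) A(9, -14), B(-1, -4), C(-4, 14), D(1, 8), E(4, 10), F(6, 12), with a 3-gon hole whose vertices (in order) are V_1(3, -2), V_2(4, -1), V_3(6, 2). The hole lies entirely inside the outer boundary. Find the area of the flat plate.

175.5

Outer boundary:
Σ = (-50) + (-30) + (-46) + (-22) + (-12) + (-192) = -352
Area = |Σ|/2 = 176.
Hole:
V_1→V_2: (3)(-1) − (4)(-2) = 5
V_2→V_3: (4)(2) − (6)(-1) = 14
V_3→V_1: (6)(-2) − (3)(2) = -18
Σ = 1
Area = |Σ|/2 = 0.5.
Net area = 176 − 0.5 = 175.5.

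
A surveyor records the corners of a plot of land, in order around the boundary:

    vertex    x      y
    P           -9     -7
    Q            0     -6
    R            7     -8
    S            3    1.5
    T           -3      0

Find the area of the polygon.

78

Cross-terms: 54, 42, 34.5, 4.5, 21  ⇒  Σ = 156
Area = |Σ|/2 = 78.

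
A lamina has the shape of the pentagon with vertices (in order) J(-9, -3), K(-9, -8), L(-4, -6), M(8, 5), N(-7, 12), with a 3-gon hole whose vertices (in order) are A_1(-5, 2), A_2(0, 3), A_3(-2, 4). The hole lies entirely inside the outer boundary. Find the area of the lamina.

Outer boundary:
Apply the shoelace (surveyor's) formula: 2A = Σ (x_i·y_{i+1} − x_{i+1}·y_i), indices taken mod 5.
Σ = (45) + (22) + (28) + (131) + (129) = 355
Area = |Σ|/2 = 177.5.
Hole:
Apply the shoelace formula: 2A = Σ (x_i·y_{i+1} − x_{i+1}·y_i), indices taken mod 3.
Cross-terms: -15, 6, 16  ⇒  Σ = 7
Area = |Σ|/2 = 3.5.
Net area = 177.5 − 3.5 = 174.

174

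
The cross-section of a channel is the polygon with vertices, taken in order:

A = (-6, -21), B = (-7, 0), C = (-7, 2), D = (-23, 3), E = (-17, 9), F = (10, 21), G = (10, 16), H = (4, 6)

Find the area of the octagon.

420.5

Apply the surveyor's formula: 2A = Σ (x_i·y_{i+1} − x_{i+1}·y_i), indices taken mod 8.
A→B: (-6)(0) − (-7)(-21) = -147
B→C: (-7)(2) − (-7)(0) = -14
C→D: (-7)(3) − (-23)(2) = 25
D→E: (-23)(9) − (-17)(3) = -156
E→F: (-17)(21) − (10)(9) = -447
F→G: (10)(16) − (10)(21) = -50
G→H: (10)(6) − (4)(16) = -4
H→A: (4)(-21) − (-6)(6) = -48
Σ = -841
Area = |Σ|/2 = 420.5.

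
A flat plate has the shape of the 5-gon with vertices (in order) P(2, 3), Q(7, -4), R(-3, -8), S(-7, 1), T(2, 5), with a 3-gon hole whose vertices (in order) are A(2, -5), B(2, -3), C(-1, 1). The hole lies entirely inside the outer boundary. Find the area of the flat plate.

Outer boundary:
Cross-terms: -29, -68, -59, -37, -4  ⇒  Σ = -197
Area = |Σ|/2 = 98.5.
Hole:
Apply the surveyor's formula: 2A = Σ (x_i·y_{i+1} − x_{i+1}·y_i), indices taken mod 3.
Σ = (4) + (-1) + (3) = 6
Area = |Σ|/2 = 3.
Net area = 98.5 − 3 = 95.5.

95.5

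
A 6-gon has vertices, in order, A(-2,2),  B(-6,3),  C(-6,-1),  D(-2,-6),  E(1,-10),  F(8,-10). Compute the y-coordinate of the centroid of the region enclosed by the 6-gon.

Apply the shoelace (surveyor's) formula. First the cross-terms c_i = x_i·y_{i+1} − x_{i+1}·y_i:
  6, 24, 34, 26, 70, -4  ⇒  2A = 156, A = 78.
Then Σ (y_i + y_{i+1})·c_i = -1944, so ȳ = -1944 / (6·78) = -54/13.

-54/13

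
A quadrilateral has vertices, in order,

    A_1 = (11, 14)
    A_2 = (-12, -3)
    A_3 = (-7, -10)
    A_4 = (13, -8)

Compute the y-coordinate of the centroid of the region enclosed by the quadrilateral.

-17/23

Apply the shoelace (surveyor's) formula. First the cross-terms c_i = x_i·y_{i+1} − x_{i+1}·y_i:
  135, 99, 186, 270  ⇒  2A = 690, A = 345.
Then Σ (y_i + y_{i+1})·c_i = -1530, so ȳ = -1530 / (6·345) = -17/23.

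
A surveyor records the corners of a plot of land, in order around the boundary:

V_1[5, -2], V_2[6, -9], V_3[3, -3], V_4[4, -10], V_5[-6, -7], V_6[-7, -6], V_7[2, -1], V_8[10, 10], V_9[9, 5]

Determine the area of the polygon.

88.5

Apply the shoelace (surveyor's) formula: 2A = Σ (x_i·y_{i+1} − x_{i+1}·y_i), indices taken mod 9.
Σ = (-33) + (9) + (-18) + (-88) + (-13) + (19) + (30) + (-40) + (-43) = -177
Area = |Σ|/2 = 88.5.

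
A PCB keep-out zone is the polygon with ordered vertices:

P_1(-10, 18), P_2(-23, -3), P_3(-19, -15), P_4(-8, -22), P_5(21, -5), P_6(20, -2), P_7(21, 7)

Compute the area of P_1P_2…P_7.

Apply the surveyor's formula: 2A = Σ (x_i·y_{i+1} − x_{i+1}·y_i), indices taken mod 7.
P_1→P_2: (-10)(-3) − (-23)(18) = 444
P_2→P_3: (-23)(-15) − (-19)(-3) = 288
P_3→P_4: (-19)(-22) − (-8)(-15) = 298
P_4→P_5: (-8)(-5) − (21)(-22) = 502
P_5→P_6: (21)(-2) − (20)(-5) = 58
P_6→P_7: (20)(7) − (21)(-2) = 182
P_7→P_1: (21)(18) − (-10)(7) = 448
Σ = 2220
Area = |Σ|/2 = 1110.

1110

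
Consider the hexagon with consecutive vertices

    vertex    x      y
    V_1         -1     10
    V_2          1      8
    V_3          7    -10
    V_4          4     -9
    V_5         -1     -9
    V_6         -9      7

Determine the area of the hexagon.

Apply the surveyor's formula: 2A = Σ (x_i·y_{i+1} − x_{i+1}·y_i), indices taken mod 6.
Cross-terms: -18, -66, -23, -45, -88, -83  ⇒  Σ = -323
Area = |Σ|/2 = 161.5.

161.5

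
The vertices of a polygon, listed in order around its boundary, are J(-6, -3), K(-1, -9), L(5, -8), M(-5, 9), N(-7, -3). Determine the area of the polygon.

95

Apply Gauss's area formula: 2A = Σ (x_i·y_{i+1} − x_{i+1}·y_i), indices taken mod 5.
J→K: (-6)(-9) − (-1)(-3) = 51
K→L: (-1)(-8) − (5)(-9) = 53
L→M: (5)(9) − (-5)(-8) = 5
M→N: (-5)(-3) − (-7)(9) = 78
N→J: (-7)(-3) − (-6)(-3) = 3
Σ = 190
Area = |Σ|/2 = 95.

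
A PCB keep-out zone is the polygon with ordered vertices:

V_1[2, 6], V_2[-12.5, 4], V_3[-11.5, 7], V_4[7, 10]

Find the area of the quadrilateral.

Apply the shoelace (surveyor's) formula: 2A = Σ (x_i·y_{i+1} − x_{i+1}·y_i), indices taken mod 4.
Σ = (83) + (-41.5) + (-164) + (22) = -100.5
Area = |Σ|/2 = 50.25.

50.25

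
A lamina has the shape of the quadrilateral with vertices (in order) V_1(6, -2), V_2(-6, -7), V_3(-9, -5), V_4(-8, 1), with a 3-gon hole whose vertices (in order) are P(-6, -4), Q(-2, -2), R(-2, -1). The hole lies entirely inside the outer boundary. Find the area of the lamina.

61

Outer boundary:
Σ = (-54) + (-33) + (-49) + (10) = -126
Area = |Σ|/2 = 63.
Hole:
Apply the shoelace formula: 2A = Σ (x_i·y_{i+1} − x_{i+1}·y_i), indices taken mod 3.
Σ = (4) + (-2) + (2) = 4
Area = |Σ|/2 = 2.
Net area = 63 − 2 = 61.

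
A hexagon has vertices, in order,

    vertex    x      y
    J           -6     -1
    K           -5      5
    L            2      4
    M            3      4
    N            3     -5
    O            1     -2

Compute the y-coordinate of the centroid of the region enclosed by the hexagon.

123/110

Apply the surveyor's formula. First the cross-terms c_i = x_i·y_{i+1} − x_{i+1}·y_i:
  -35, -30, -4, -27, -1, -13  ⇒  2A = -110, A = -55.
Then Σ (y_i + y_{i+1})·c_i = -369, so ȳ = -369 / (6·(-55)) = 123/110.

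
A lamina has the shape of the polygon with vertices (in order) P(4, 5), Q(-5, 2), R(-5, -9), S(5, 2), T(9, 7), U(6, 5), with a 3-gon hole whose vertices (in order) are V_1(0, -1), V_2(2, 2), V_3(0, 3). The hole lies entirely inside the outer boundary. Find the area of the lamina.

Outer boundary:
Apply Gauss's area formula: 2A = Σ (x_i·y_{i+1} − x_{i+1}·y_i), indices taken mod 6.
P→Q: (4)(2) − (-5)(5) = 33
Q→R: (-5)(-9) − (-5)(2) = 55
R→S: (-5)(2) − (5)(-9) = 35
S→T: (5)(7) − (9)(2) = 17
T→U: (9)(5) − (6)(7) = 3
U→P: (6)(5) − (4)(5) = 10
Σ = 153
Area = |Σ|/2 = 76.5.
Hole:
Apply the shoelace (surveyor's) formula: 2A = Σ (x_i·y_{i+1} − x_{i+1}·y_i), indices taken mod 3.
Cross-terms: 2, 6, 0  ⇒  Σ = 8
Area = |Σ|/2 = 4.
Net area = 76.5 − 4 = 72.5.

72.5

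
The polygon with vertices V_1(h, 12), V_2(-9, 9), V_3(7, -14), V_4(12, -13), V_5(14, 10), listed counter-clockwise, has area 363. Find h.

-8

Write out the shoelace sum; only the two edges meeting at V_1 involve h:
2·Area = [(14·12 − h·10) + (h·9 − (-9)·12)] + 442
       = -1·h + 718 = 726
⇒ h = -8.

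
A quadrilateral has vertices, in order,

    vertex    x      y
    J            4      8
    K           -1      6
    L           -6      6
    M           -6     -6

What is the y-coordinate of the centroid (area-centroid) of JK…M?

Apply the surveyor's formula. First the cross-terms c_i = x_i·y_{i+1} − x_{i+1}·y_i:
  32, 30, 72, -24  ⇒  2A = 110, A = 55.
Then Σ (y_i + y_{i+1})·c_i = 760, so ȳ = 760 / (6·55) = 76/33.

76/33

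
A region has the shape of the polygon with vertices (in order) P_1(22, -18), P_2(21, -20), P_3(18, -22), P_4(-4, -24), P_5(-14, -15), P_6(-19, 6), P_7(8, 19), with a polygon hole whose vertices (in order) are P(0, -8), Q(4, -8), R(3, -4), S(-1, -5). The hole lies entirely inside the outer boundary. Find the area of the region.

Outer boundary:
Σ = (-62) + (-102) + (-520) + (-276) + (-369) + (-409) + (-562) = -2300
Area = |Σ|/2 = 1150.
Hole:
Σ = (32) + (8) + (-19) + (8) = 29
Area = |Σ|/2 = 14.5.
Net area = 1150 − 14.5 = 1135.5.

1135.5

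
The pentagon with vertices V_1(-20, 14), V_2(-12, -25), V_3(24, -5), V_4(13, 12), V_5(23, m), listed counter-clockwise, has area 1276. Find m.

The doubled signed area Σ (x_i y_{i+1} − x_{i+1} y_i) is linear in m.
With m=0 it equals 1727; the coefficient of m is 33 (from the two edges through V_5).
So 33·m + 1727 = 2·1276 = 2552 ⇒ m = 25.

25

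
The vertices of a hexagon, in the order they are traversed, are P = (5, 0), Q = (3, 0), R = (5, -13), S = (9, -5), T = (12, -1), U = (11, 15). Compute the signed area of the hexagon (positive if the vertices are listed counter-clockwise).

110

Cross-terms: 0, -39, 92, 51, 191, -75  ⇒  Σ = 220
Signed area = Σ/2 = 110 (positive ⇒ counter-clockwise traversal).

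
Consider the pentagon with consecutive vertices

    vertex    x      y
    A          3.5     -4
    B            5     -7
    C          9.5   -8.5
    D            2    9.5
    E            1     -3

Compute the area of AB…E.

Apply the surveyor's formula: 2A = Σ (x_i·y_{i+1} − x_{i+1}·y_i), indices taken mod 5.
Σ = (-4.5) + (24) + (107.25) + (-15.5) + (6.5) = 117.75
Area = |Σ|/2 = 58.875.

58.875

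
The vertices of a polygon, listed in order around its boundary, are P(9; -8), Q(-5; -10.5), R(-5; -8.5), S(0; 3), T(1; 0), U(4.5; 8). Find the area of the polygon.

131.25

Cross-terms: -134.5, -10, -15, -3, 8, -108  ⇒  Σ = -262.5
Area = |Σ|/2 = 131.25.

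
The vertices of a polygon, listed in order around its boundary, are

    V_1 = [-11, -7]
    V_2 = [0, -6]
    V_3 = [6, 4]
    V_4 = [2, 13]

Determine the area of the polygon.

Apply the surveyor's formula: 2A = Σ (x_i·y_{i+1} − x_{i+1}·y_i), indices taken mod 4.
Σ = (66) + (36) + (70) + (129) = 301
Area = |Σ|/2 = 150.5.

150.5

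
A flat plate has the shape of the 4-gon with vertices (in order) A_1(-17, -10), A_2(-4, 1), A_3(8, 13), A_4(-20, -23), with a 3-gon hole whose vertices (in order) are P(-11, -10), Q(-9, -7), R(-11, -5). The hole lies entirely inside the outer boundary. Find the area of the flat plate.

111

Outer boundary:
Apply the shoelace (surveyor's) formula: 2A = Σ (x_i·y_{i+1} − x_{i+1}·y_i), indices taken mod 4.
A_1→A_2: (-17)(1) − (-4)(-10) = -57
A_2→A_3: (-4)(13) − (8)(1) = -60
A_3→A_4: (8)(-23) − (-20)(13) = 76
A_4→A_1: (-20)(-10) − (-17)(-23) = -191
Σ = -232
Area = |Σ|/2 = 116.
Hole:
Apply the surveyor's formula: 2A = Σ (x_i·y_{i+1} − x_{i+1}·y_i), indices taken mod 3.
Σ = (-13) + (-32) + (55) = 10
Area = |Σ|/2 = 5.
Net area = 116 − 5 = 111.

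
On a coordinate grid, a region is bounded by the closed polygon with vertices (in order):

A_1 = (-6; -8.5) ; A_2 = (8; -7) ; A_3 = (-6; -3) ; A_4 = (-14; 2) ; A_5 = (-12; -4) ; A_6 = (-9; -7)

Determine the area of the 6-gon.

Apply the surveyor's formula: 2A = Σ (x_i·y_{i+1} − x_{i+1}·y_i), indices taken mod 6.
A_1→A_2: (-6)(-7) − (8)(-8.5) = 110
A_2→A_3: (8)(-3) − (-6)(-7) = -66
A_3→A_4: (-6)(2) − (-14)(-3) = -54
A_4→A_5: (-14)(-4) − (-12)(2) = 80
A_5→A_6: (-12)(-7) − (-9)(-4) = 48
A_6→A_1: (-9)(-8.5) − (-6)(-7) = 34.5
Σ = 152.5
Area = |Σ|/2 = 76.25.

76.25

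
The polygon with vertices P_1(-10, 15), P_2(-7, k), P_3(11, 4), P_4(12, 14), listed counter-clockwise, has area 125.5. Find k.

Write out the shoelace sum; only the two edges meeting at P_2 involve k:
2·Area = [((-10)·k − (-7)·15) + ((-7)·4 − 11·k)] + 426
       = -21·k + 503 = 251
⇒ k = 12.

12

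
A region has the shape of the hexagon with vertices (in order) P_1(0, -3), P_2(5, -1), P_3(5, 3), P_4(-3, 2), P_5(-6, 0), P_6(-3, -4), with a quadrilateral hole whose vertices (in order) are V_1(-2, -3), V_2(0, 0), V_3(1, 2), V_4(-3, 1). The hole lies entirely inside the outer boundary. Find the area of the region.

Outer boundary:
Σ = (15) + (20) + (19) + (12) + (24) + (9) = 99
Area = |Σ|/2 = 49.5.
Hole:
Σ = (0) + (0) + (7) + (11) = 18
Area = |Σ|/2 = 9.
Net area = 49.5 − 9 = 40.5.

40.5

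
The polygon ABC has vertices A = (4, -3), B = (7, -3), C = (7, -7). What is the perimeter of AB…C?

|AB| = √((3)² + (0)²) = √9 = 3
|BC| = √((0)² + (-4)²) = √16 = 4
|CA| = √((-3)² + (4)²) = √25 = 5
Perimeter = 3 + 4 + 5 = 12.

12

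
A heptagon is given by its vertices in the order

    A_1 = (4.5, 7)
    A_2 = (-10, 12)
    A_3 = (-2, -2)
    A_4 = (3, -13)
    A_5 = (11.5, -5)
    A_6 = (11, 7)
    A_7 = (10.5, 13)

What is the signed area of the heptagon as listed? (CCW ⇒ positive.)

277.25

Apply the shoelace (surveyor's) formula: 2A = Σ (x_i·y_{i+1} − x_{i+1}·y_i), indices taken mod 7.
Cross-terms: 124, 44, 32, 134.5, 135.5, 69.5, 15  ⇒  Σ = 554.5
Signed area = Σ/2 = 277.25 (positive ⇒ counter-clockwise traversal).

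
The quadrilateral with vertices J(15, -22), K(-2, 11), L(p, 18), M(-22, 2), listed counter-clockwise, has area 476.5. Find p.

The doubled signed area Σ (x_i y_{i+1} − x_{i+1} y_i) is linear in p.
With p=0 it equals 935; the coefficient of p is -9 (from the two edges through L).
So -9·p + 935 = 2·476.5 = 953 ⇒ p = -2.

-2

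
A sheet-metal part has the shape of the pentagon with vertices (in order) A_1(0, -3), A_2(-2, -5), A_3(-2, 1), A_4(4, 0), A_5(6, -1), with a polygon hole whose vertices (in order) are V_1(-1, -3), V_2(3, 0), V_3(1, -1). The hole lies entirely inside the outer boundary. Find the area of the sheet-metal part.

Outer boundary:
Cross-terms: -6, -12, -4, -4, -18  ⇒  Σ = -44
Area = |Σ|/2 = 22.
Hole:
Apply the shoelace (surveyor's) formula: 2A = Σ (x_i·y_{i+1} − x_{i+1}·y_i), indices taken mod 3.
Σ = (9) + (-3) + (-4) = 2
Area = |Σ|/2 = 1.
Net area = 22 − 1 = 21.

21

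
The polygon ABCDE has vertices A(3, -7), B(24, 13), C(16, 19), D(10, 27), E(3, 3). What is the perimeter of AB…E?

|AB| = √((21)² + (20)²) = √841 = 29
|BC| = √((-8)² + (6)²) = √100 = 10
|CD| = √((-6)² + (8)²) = √100 = 10
|DE| = √((-7)² + (-24)²) = √625 = 25
|EA| = √((0)² + (-10)²) = √100 = 10
Perimeter = 29 + 10 + 10 + 25 + 10 = 84.

84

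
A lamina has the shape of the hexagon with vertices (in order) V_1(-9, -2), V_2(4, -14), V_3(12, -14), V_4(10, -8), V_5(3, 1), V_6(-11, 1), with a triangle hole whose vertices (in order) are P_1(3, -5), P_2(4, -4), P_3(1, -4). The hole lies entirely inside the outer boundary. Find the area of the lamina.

Outer boundary:
V_1→V_2: (-9)(-14) − (4)(-2) = 134
V_2→V_3: (4)(-14) − (12)(-14) = 112
V_3→V_4: (12)(-8) − (10)(-14) = 44
V_4→V_5: (10)(1) − (3)(-8) = 34
V_5→V_6: (3)(1) − (-11)(1) = 14
V_6→V_1: (-11)(-2) − (-9)(1) = 31
Σ = 369
Area = |Σ|/2 = 184.5.
Hole:
Apply the shoelace formula: 2A = Σ (x_i·y_{i+1} − x_{i+1}·y_i), indices taken mod 3.
Σ = (8) + (-12) + (7) = 3
Area = |Σ|/2 = 1.5.
Net area = 184.5 − 1.5 = 183.

183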